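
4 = 4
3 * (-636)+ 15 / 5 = -1905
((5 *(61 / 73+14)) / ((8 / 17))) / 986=5415 / 33872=0.16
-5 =-5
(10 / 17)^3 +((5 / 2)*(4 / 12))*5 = 128825 / 29478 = 4.37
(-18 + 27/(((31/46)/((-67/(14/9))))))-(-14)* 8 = -354065/217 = -1631.64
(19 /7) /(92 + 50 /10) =19 /679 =0.03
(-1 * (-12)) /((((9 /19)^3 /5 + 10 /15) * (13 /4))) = 4938480 /920101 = 5.37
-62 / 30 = -31 / 15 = -2.07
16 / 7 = 2.29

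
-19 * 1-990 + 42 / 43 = -1008.02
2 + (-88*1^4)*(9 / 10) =-386 / 5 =-77.20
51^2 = 2601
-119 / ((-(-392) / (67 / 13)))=-1139 / 728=-1.56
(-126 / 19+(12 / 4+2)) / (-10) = 31 / 190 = 0.16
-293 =-293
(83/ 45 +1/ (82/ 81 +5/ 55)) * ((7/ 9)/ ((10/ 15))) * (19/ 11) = 8091986/ 1459755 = 5.54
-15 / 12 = -5 / 4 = -1.25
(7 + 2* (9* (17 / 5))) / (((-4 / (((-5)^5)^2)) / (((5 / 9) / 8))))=-3330078125 / 288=-11562771.27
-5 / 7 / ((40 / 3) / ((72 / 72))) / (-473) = 3 / 26488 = 0.00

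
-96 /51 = -32 /17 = -1.88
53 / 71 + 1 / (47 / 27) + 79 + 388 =1562787 / 3337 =468.32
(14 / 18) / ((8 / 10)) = 35 / 36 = 0.97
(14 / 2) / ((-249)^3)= -7 / 15438249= -0.00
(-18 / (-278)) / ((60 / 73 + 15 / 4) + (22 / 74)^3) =133116084 / 9453446573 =0.01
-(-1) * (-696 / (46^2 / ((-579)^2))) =-58331934 / 529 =-110268.31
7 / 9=0.78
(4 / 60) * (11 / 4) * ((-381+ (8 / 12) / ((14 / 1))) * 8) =-35200 / 63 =-558.73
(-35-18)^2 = 2809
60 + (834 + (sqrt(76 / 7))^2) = 6334 / 7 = 904.86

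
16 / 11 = 1.45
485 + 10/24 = 5825/12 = 485.42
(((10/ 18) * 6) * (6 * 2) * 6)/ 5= 48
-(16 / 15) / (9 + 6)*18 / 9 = -32 / 225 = -0.14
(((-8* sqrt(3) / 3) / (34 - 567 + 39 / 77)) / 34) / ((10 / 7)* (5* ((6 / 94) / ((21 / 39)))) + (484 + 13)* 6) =177331* sqrt(3) / 3591204206148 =0.00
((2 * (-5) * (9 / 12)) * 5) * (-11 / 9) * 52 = 7150 / 3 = 2383.33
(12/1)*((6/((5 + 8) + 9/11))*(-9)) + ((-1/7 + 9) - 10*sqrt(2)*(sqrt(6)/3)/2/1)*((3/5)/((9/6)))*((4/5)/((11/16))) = -1564391/36575 - 256*sqrt(3)/165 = -45.46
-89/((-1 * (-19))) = -89/19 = -4.68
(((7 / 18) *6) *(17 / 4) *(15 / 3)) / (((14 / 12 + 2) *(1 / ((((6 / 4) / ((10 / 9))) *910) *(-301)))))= -440036415 / 76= -5789952.83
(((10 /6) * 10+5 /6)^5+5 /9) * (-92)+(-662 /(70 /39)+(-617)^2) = -379562706343 /2520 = -150620121.56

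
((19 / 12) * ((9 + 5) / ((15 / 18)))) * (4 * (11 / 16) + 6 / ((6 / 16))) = 1995 / 4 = 498.75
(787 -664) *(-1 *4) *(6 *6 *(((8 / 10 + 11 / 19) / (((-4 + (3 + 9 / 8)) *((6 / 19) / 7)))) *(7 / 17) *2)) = -303182208 / 85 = -3566849.51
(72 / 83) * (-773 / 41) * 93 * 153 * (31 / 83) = -24549805944 / 282449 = -86917.66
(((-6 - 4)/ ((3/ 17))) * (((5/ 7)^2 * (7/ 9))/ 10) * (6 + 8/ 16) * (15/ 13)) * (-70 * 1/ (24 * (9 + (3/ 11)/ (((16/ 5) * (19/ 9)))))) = 4441250/ 816237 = 5.44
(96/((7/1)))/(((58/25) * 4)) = 300/203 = 1.48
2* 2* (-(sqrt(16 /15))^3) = -256* sqrt(15) /225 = -4.41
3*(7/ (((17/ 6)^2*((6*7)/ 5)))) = 90/ 289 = 0.31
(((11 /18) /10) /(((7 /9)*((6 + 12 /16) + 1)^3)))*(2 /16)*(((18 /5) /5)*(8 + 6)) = 792 /3723875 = 0.00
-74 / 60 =-37 / 30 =-1.23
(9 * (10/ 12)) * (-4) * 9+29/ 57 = -15361/ 57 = -269.49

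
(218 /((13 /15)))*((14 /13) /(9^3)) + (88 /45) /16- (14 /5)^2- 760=-1575630299 /2053350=-767.35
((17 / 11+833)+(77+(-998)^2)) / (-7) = -10966071 / 77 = -142416.51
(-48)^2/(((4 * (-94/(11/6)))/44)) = -23232/47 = -494.30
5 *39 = 195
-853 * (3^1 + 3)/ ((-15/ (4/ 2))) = 3412/ 5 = 682.40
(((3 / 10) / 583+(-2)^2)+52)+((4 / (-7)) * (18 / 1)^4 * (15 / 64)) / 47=-466346543 / 1918070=-243.13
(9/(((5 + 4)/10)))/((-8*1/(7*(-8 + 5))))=105/4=26.25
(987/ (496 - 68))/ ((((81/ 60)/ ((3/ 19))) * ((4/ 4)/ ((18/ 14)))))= 705/ 2033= 0.35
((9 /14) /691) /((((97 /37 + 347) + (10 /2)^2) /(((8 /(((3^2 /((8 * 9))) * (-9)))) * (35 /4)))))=-1480 /9577951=-0.00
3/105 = 1/35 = 0.03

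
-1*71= -71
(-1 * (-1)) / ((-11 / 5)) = -5 / 11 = -0.45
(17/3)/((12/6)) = 17/6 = 2.83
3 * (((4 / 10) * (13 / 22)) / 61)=39 / 3355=0.01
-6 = -6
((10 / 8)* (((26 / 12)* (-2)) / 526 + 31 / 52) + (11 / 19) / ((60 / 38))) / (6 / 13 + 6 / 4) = 100433 / 178840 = 0.56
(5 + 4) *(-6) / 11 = -54 / 11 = -4.91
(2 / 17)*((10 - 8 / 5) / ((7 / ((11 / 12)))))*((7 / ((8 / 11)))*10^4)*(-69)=-14610750 / 17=-859455.88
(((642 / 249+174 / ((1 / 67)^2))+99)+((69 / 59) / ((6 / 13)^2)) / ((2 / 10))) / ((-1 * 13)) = -60093.46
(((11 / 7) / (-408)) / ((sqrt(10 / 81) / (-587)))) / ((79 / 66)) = 639243 * sqrt(10) / 376040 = 5.38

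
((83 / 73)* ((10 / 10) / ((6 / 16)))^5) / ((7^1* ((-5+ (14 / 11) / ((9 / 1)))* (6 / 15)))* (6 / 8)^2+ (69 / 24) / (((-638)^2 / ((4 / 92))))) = -20.04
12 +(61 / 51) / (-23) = 14015 / 1173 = 11.95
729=729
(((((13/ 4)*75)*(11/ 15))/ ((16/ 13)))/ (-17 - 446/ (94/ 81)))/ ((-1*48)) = 436865/ 57944064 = 0.01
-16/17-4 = -84/17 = -4.94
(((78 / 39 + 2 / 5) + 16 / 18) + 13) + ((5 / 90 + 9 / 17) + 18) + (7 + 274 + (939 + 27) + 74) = 2074487 / 1530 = 1355.87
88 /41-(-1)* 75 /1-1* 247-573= -30457 /41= -742.85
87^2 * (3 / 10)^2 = 68121 / 100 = 681.21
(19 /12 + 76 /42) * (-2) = -95 /14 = -6.79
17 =17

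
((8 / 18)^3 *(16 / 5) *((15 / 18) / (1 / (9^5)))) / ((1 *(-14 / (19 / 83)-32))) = -43776 / 295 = -148.39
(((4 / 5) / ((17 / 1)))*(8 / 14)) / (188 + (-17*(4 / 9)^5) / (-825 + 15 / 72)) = 311699988 / 2179176684209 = 0.00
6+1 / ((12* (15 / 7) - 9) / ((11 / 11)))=709 / 117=6.06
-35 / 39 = -0.90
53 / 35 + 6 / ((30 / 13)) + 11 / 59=8881 / 2065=4.30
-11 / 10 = -1.10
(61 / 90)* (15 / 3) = 3.39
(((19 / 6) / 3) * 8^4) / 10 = 19456 / 45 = 432.36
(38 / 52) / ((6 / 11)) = 209 / 156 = 1.34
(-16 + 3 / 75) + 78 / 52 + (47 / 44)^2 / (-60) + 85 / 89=-699069757 / 51691200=-13.52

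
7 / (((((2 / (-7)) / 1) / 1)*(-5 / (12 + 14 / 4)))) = 1519 / 20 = 75.95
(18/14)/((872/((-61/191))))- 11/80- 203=-203.14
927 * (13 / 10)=12051 / 10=1205.10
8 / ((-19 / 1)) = -8 / 19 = -0.42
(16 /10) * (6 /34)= 24 /85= 0.28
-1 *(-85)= 85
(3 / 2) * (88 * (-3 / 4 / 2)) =-99 / 2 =-49.50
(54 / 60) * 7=63 / 10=6.30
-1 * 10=-10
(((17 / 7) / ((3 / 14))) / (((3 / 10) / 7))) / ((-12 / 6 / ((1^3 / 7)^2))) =-170 / 63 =-2.70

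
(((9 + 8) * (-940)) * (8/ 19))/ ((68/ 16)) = -30080/ 19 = -1583.16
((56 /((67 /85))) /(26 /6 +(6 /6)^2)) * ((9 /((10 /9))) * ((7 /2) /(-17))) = -11907 /536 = -22.21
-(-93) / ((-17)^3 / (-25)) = 2325 / 4913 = 0.47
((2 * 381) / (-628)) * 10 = -1905 / 157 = -12.13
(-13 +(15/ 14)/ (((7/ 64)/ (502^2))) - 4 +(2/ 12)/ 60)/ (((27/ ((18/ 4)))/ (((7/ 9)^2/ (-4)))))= -43545991369/ 699840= -62222.78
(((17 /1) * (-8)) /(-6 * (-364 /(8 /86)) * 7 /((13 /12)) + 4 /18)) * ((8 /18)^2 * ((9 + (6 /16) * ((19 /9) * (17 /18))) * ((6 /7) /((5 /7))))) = -33688 /16263585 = -0.00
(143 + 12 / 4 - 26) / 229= 120 / 229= 0.52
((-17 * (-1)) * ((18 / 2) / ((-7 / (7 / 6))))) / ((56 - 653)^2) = -0.00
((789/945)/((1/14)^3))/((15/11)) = 1134056/675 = 1680.08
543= 543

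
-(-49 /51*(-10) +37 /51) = -31 /3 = -10.33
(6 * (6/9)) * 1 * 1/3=4/3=1.33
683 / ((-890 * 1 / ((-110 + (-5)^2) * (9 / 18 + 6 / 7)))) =220609 / 2492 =88.53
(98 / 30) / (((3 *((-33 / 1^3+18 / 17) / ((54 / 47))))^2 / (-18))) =-3058776 / 361845245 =-0.01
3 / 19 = 0.16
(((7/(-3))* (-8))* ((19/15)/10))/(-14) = -38/225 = -0.17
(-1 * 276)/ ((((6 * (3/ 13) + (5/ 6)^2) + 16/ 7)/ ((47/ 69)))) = -615888/ 14299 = -43.07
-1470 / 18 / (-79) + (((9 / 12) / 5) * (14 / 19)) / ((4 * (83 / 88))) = 1986572 / 1868745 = 1.06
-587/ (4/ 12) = -1761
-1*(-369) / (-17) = -369 / 17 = -21.71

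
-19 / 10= -1.90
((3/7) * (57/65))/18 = 19/910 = 0.02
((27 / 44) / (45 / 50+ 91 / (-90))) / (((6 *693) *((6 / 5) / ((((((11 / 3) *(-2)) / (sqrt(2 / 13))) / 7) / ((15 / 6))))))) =sqrt(26) / 4312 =0.00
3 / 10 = 0.30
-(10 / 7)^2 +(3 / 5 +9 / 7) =-38 / 245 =-0.16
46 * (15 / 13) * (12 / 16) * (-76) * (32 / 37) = -1258560 / 481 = -2616.55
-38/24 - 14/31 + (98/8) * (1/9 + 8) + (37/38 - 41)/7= 6798605/74214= 91.61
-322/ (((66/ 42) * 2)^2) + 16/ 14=-31.46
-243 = -243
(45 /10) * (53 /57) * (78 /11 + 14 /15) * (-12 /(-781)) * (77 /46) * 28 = 41261136 /1706485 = 24.18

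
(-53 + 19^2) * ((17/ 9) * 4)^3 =96845056/ 729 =132846.44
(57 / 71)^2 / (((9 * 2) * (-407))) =-361 / 4103374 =-0.00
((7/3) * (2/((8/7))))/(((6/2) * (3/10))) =245/54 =4.54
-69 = -69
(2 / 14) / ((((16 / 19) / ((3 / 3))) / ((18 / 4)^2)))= 1539 / 448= 3.44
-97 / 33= -2.94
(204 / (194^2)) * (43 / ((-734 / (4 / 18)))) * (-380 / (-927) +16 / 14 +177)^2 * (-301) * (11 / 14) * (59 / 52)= 27385414477836113897 / 45364870464096456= 603.67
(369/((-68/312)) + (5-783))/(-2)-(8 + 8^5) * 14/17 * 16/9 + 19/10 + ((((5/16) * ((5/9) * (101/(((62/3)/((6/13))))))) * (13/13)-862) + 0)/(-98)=-22594208196281/483406560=-46739.56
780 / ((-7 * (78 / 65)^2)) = -1625 / 21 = -77.38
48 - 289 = -241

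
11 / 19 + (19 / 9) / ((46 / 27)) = 1589 / 874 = 1.82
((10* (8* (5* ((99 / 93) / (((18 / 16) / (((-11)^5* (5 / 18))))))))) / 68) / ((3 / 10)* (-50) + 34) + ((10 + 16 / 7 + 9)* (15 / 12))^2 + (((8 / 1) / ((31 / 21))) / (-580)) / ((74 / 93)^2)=-521623342421795153 / 42074163799920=-12397.71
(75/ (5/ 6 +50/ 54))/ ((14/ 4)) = 12.18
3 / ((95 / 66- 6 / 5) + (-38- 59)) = -990 / 31931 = -0.03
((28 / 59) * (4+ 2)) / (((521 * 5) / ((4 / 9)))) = 224 / 461085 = 0.00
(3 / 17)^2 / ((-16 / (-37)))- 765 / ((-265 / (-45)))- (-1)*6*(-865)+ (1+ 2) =-1303007055 / 245072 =-5316.83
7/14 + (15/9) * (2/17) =71/102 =0.70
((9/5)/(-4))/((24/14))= -21/80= -0.26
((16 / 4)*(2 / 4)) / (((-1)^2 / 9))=18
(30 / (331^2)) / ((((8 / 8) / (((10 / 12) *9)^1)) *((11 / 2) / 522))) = 234900 / 1205171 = 0.19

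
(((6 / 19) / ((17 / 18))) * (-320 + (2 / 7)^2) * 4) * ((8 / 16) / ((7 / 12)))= -40632192 / 110789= -366.75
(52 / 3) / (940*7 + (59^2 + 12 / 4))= 13 / 7548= 0.00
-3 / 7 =-0.43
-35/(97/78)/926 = -0.03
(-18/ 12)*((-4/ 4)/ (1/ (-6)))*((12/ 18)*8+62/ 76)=-2103/ 38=-55.34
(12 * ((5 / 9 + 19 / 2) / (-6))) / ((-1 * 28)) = 181 / 252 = 0.72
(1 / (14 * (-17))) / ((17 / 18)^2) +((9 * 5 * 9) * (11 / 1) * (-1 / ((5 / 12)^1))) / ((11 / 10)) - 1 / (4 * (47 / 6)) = -31422487281 / 3232754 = -9720.04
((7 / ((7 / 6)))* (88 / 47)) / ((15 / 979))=172304 / 235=733.21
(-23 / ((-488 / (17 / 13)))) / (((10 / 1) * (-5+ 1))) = -391 / 253760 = -0.00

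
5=5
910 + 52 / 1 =962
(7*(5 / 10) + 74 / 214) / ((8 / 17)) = 8.17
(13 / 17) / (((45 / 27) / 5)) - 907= -15380 / 17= -904.71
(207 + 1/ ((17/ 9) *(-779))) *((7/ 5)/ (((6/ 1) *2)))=1599087/ 66215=24.15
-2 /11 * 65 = -130 /11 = -11.82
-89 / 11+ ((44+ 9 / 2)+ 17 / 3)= 3041 / 66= 46.08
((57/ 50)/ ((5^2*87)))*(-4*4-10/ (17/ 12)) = -0.01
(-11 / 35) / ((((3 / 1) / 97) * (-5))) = 1067 / 525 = 2.03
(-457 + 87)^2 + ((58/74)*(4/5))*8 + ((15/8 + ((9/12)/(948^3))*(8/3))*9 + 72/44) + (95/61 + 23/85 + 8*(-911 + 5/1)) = 12952685551341061643/99883942704480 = 129677.36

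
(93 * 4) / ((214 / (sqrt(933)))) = 53.10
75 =75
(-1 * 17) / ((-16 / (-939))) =-15963 / 16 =-997.69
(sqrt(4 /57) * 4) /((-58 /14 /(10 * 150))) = -28000 * sqrt(57) /551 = -383.66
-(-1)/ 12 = 1/ 12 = 0.08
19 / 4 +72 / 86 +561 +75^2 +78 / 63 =22368485 / 3612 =6192.83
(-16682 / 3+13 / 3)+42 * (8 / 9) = -5519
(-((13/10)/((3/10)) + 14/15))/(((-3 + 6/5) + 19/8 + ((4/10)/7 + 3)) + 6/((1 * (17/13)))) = -75208/117387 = -0.64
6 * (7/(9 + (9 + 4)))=1.91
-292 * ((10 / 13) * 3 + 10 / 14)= -80300 / 91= -882.42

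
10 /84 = 0.12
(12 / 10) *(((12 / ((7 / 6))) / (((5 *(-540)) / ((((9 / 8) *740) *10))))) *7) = -1332 / 5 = -266.40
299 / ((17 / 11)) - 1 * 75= 118.47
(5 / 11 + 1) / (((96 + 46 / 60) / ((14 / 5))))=1344 / 31933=0.04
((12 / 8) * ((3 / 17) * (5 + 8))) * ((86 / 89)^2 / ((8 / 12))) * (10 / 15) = 432666 / 134657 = 3.21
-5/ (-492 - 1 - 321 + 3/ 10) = 50/ 8137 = 0.01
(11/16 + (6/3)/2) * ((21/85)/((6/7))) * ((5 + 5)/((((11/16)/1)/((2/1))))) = 2646/187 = 14.15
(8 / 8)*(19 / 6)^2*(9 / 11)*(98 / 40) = 17689 / 880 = 20.10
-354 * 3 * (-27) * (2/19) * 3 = 172044/19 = 9054.95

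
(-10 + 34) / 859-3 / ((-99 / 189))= 54381 / 9449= 5.76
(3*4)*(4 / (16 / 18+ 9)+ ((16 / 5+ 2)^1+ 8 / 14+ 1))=268236 / 3115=86.11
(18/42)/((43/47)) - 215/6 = -63869/1806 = -35.36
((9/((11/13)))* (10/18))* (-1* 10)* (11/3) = -650/3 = -216.67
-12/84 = -1/7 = -0.14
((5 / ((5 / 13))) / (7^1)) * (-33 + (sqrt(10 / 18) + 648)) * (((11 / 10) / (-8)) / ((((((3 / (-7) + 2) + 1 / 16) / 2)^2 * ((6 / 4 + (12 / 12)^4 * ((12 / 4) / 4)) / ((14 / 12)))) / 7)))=-855.08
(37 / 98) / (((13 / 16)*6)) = 148 / 1911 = 0.08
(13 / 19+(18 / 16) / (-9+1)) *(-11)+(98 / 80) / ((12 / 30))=-3547 / 1216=-2.92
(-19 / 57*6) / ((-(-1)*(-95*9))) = 2 / 855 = 0.00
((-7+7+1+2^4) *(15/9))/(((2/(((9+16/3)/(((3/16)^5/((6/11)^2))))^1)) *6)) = 3832545280/88209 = 43448.46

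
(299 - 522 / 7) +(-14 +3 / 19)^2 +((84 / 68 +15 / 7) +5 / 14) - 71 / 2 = 16507758 / 42959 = 384.27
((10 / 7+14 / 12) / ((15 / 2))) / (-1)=-109 / 315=-0.35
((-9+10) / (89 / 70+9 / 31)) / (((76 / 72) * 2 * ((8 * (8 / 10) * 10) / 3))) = 29295 / 2060512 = 0.01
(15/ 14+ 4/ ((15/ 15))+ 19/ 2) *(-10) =-1020/ 7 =-145.71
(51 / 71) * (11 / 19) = 561 / 1349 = 0.42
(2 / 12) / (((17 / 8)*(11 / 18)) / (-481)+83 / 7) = 80808 / 5747603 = 0.01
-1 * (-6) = 6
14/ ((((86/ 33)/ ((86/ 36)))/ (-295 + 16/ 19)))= -143451/ 38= -3775.03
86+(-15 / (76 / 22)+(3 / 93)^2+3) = 84.66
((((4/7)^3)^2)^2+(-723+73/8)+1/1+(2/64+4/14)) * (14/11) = -315606516559547/348009506768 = -906.89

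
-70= -70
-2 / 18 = -1 / 9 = -0.11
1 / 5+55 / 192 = 467 / 960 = 0.49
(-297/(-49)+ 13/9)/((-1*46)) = -1655/10143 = -0.16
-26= -26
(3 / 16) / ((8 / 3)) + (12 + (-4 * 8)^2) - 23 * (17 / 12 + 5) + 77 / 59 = 20159129 / 22656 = 889.79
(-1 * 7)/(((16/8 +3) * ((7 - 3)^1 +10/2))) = -7/45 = -0.16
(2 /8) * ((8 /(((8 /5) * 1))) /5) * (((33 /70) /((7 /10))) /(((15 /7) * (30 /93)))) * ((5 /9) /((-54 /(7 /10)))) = -341 /194400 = -0.00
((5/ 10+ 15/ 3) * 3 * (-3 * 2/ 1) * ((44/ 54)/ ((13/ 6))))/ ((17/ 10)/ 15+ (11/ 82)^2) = -244081200/ 860977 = -283.49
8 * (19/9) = 152/9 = 16.89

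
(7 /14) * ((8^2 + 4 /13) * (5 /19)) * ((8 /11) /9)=80 /117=0.68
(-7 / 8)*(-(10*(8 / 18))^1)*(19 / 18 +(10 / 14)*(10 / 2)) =2915 / 162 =17.99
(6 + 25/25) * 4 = 28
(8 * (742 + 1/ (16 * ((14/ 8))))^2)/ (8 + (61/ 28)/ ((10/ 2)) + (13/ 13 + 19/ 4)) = 2158418645/ 6951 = 310519.15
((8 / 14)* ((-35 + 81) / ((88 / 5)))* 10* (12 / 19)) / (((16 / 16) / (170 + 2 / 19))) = 44601600 / 27797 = 1604.55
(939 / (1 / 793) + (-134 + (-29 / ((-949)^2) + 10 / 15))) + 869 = 2013823088801 / 2701803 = 745362.67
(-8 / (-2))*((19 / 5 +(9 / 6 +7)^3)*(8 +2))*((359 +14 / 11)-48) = 7718445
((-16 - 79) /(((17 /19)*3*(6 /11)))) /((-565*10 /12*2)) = 3971 /57630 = 0.07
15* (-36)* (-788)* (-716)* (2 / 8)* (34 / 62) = -1294857360 / 31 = -41769592.26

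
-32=-32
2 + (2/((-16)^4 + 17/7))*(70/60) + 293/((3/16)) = 2153461735/1376307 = 1564.67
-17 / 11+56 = 599 / 11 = 54.45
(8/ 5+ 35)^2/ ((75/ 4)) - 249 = -110973/ 625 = -177.56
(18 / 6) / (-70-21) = -3 / 91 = -0.03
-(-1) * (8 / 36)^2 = 4 / 81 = 0.05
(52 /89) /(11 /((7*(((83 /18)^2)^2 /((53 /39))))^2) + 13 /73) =70800076574607540785716 /21579721201641385460189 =3.28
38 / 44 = 19 / 22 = 0.86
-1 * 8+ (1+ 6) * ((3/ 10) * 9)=109/ 10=10.90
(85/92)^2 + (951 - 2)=8039561/8464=949.85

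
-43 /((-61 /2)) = 86 /61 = 1.41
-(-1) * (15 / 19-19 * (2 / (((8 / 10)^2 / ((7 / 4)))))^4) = -338562786985 / 19922944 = -16993.61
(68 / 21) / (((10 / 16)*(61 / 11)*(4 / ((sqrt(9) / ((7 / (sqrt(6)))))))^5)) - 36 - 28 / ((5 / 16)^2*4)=-107.68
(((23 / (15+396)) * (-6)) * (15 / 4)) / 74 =-345 / 20276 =-0.02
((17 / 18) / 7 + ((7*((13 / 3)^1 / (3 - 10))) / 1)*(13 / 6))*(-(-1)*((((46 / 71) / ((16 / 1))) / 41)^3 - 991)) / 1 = 810767398493780695 / 88408621167104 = 9170.68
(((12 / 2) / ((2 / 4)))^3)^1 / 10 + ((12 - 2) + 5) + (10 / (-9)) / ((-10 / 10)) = 8501 / 45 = 188.91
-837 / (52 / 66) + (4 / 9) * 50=-243389 / 234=-1040.12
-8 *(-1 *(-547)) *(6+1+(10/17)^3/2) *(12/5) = -1832196192/24565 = -74585.64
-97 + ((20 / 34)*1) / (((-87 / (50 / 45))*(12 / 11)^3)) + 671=3300668773 / 5750352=573.99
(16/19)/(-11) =-16/209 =-0.08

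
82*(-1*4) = -328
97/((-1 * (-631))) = 97/631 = 0.15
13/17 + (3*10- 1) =506/17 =29.76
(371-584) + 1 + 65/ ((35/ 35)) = -147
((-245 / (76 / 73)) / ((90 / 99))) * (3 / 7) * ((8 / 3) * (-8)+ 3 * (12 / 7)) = 68255 / 38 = 1796.18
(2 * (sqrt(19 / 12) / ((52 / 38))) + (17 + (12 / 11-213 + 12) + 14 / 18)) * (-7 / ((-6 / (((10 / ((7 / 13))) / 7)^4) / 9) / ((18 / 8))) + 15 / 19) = -5797470860285 / 27176919 + 6109031465 * sqrt(57) / 21412118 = -211169.31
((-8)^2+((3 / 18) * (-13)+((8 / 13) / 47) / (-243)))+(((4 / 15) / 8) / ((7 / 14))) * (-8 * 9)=84679021 / 1484730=57.03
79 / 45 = 1.76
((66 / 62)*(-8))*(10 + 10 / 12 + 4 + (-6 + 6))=-3916 / 31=-126.32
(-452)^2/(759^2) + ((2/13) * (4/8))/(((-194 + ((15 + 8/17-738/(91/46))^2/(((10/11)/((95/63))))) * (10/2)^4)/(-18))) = 8166579142318091083172/23027504196926132140149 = 0.35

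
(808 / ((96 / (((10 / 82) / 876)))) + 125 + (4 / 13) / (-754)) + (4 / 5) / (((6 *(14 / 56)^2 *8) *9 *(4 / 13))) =3963622393459 / 31684376880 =125.10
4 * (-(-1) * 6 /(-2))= -12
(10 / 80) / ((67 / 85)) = 85 / 536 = 0.16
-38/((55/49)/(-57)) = 106134/55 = 1929.71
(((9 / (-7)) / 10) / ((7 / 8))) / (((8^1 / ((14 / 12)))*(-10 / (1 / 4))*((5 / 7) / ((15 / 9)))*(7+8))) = 1 / 12000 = 0.00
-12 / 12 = -1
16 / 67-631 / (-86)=7.58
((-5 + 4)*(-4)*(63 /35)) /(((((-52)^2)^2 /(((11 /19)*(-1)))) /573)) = -56727 /173650880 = -0.00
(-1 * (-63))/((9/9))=63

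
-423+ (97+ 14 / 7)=-324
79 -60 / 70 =547 / 7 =78.14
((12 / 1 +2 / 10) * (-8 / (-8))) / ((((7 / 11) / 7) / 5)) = 671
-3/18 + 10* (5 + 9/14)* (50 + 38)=208553/42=4965.55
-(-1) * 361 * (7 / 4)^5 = 6067327 / 1024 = 5925.12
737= 737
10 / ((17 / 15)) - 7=31 / 17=1.82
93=93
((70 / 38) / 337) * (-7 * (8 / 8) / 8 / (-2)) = 245 / 102448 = 0.00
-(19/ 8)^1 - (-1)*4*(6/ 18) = -1.04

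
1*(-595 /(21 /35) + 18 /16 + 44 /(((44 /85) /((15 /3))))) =-13573 /24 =-565.54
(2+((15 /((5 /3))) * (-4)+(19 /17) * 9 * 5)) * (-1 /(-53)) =277 /901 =0.31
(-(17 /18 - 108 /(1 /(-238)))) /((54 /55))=-25447895 /972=-26180.96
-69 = -69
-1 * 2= -2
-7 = -7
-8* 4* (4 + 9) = -416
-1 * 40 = -40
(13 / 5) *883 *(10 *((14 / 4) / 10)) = 80353 / 10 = 8035.30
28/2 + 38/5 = 108/5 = 21.60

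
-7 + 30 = 23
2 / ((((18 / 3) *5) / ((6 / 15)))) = 2 / 75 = 0.03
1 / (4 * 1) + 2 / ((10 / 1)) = 9 / 20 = 0.45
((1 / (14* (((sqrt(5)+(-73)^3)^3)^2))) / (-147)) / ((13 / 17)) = -306873350497577779841973278651919 / 1673826573067738105008831802188978248951444190058969635054773402206592 - 443724206367204490561222393* sqrt(5) / 156921241225100447344577981455216710839197892818028403286385006456868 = -0.00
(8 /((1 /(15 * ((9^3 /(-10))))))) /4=-2187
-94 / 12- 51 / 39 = -713 / 78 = -9.14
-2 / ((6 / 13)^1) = -13 / 3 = -4.33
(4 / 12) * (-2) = -2 / 3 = -0.67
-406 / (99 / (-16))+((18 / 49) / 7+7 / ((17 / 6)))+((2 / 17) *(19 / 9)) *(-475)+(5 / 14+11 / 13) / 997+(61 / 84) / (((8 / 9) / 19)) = -8214882670705 / 239423472288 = -34.31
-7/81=-0.09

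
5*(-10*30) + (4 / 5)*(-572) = -9788 / 5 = -1957.60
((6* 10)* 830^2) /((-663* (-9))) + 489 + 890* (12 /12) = 16520831 /1989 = 8306.10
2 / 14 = 1 / 7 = 0.14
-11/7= -1.57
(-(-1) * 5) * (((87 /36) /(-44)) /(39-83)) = 145 /23232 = 0.01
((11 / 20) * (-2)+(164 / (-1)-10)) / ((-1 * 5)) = 1751 / 50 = 35.02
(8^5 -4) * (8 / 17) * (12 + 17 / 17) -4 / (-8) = 6814929 / 34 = 200439.09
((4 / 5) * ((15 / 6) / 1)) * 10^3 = 2000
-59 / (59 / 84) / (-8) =21 / 2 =10.50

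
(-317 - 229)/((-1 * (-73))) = -546/73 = -7.48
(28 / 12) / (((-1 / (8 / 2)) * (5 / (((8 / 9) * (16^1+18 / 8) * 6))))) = -8176 / 45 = -181.69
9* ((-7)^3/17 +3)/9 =-292/17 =-17.18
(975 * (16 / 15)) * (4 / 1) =4160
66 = 66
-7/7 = -1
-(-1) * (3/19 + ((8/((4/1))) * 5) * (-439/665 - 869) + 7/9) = -10408712/1197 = -8695.67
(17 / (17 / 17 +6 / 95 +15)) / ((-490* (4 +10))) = -323 / 2093672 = -0.00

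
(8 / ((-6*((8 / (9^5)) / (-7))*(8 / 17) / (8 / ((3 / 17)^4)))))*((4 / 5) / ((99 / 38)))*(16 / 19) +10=17174590822 / 55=312265287.67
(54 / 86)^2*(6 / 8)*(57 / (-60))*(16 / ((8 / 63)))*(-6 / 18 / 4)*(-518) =-226006767 / 147920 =-1527.90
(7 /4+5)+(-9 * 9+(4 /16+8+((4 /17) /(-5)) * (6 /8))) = -5613 /85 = -66.04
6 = 6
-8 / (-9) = 8 / 9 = 0.89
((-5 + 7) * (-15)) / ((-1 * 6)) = 5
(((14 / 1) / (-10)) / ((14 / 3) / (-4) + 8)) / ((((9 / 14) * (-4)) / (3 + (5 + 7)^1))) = 49 / 41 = 1.20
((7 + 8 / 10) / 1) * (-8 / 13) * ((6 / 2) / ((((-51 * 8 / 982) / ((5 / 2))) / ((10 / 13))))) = 14730 / 221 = 66.65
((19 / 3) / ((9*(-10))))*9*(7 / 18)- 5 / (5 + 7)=-179 / 270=-0.66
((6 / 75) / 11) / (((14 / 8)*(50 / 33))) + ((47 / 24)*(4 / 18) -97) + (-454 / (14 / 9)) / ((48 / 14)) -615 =-752869283 / 945000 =-796.69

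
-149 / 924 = -0.16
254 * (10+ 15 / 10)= 2921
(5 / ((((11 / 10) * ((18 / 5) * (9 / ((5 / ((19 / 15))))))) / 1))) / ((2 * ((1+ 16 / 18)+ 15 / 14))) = 0.09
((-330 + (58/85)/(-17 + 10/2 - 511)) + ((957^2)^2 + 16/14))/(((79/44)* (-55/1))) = -1044062258496293476/122918075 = -8493968511.11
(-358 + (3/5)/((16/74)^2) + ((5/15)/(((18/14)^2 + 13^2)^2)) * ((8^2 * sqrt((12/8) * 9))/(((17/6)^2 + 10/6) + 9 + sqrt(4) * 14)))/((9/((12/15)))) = -110453/3600 + 307328 * sqrt(6)/146925796205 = -30.68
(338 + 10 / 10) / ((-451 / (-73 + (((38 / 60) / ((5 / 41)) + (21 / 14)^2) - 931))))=33783271 / 45100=749.07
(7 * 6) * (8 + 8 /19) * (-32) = -215040 /19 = -11317.89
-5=-5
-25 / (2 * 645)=-5 / 258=-0.02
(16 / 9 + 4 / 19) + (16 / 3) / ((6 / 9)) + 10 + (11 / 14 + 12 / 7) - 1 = 7349 / 342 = 21.49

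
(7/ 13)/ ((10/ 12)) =42/ 65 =0.65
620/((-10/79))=-4898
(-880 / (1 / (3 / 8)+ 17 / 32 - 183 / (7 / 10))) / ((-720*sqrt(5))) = -2464*sqrt(5) / 2602965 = -0.00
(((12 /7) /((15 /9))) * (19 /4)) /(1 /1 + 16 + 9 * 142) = 171 /45325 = 0.00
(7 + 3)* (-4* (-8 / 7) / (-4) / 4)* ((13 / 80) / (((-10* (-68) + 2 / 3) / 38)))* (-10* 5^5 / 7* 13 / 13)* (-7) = -11578125 / 14294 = -810.00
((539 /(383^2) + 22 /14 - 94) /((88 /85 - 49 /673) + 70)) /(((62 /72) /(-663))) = 129578987535449400 /129217130355817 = 1002.80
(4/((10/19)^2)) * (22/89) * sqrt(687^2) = 5456154/2225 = 2452.20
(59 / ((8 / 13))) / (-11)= -767 / 88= -8.72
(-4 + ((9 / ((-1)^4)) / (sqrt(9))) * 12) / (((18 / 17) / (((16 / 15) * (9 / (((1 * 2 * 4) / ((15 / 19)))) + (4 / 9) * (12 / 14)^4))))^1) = 24884192 / 684285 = 36.37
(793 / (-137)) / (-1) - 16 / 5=1773 / 685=2.59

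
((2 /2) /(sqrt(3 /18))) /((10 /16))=8 * sqrt(6) /5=3.92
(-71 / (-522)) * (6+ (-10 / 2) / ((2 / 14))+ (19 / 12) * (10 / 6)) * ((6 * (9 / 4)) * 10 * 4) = -336895 / 174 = -1936.18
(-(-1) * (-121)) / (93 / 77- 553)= 9317 / 42488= 0.22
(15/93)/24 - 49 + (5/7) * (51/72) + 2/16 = -83957/1736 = -48.36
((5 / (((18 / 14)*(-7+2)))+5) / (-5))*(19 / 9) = -722 / 405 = -1.78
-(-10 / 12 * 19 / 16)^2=-9025 / 9216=-0.98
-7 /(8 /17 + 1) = -119 /25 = -4.76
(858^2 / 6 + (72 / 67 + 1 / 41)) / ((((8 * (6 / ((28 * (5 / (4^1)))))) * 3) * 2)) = 11796520295 / 791136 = 14910.86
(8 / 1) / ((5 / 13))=104 / 5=20.80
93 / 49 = 1.90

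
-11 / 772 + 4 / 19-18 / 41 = -145985 / 601388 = -0.24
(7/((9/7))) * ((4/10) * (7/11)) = 686/495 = 1.39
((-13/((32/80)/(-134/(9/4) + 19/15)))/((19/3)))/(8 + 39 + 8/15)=170495/27094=6.29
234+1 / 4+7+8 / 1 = 997 / 4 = 249.25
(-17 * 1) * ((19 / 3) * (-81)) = 8721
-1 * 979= -979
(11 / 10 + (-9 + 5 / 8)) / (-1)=291 / 40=7.28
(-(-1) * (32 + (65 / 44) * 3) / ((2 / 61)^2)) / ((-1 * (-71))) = 5964763 / 12496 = 477.33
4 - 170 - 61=-227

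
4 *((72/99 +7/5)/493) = 468/27115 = 0.02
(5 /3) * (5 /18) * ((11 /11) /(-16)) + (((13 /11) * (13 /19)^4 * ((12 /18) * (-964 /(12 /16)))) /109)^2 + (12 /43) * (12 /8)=12342390857891946346727 /2721263688223170067296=4.54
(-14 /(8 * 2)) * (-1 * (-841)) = -5887 /8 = -735.88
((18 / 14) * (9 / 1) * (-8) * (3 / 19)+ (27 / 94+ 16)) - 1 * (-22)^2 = -6030081 / 12502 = -482.33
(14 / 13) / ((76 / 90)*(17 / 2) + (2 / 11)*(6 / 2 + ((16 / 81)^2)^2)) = 33145975170 / 237717296011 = 0.14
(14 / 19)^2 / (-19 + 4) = -196 / 5415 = -0.04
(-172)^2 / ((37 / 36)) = 1065024 / 37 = 28784.43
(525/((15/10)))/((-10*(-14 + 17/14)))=490/179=2.74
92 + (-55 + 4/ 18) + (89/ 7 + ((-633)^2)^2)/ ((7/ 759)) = 7677099430758431/ 441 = 17408388731878.53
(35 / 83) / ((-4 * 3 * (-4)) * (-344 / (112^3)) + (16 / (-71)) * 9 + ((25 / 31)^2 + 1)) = -26211620960 / 24214513541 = -1.08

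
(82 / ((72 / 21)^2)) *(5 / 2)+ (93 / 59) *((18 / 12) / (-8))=582611 / 33984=17.14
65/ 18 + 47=911/ 18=50.61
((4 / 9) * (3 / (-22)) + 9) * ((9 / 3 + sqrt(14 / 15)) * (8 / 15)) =472 * sqrt(210) / 1485 + 472 / 33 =18.91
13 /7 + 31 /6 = 295 /42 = 7.02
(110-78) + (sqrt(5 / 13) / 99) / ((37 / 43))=43*sqrt(65) / 47619 + 32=32.01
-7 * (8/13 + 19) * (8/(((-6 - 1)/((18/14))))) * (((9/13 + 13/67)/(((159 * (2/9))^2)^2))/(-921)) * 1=-23918490/192000076264087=-0.00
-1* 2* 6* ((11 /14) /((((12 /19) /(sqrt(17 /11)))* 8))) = -19* sqrt(187) /112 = -2.32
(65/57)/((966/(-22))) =-715/27531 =-0.03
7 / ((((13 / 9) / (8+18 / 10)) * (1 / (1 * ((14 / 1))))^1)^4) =569785133.94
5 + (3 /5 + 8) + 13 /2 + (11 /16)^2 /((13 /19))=345959 /16640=20.79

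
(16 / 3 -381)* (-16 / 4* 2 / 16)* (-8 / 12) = -1127 / 9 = -125.22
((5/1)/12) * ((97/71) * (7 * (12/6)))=3395/426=7.97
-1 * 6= -6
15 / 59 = 0.25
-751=-751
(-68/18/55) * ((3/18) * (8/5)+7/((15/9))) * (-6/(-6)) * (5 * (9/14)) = -1139/1155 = -0.99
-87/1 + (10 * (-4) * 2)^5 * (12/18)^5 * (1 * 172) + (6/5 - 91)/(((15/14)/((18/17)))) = -7665090578149913/103275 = -74220194414.43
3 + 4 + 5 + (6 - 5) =13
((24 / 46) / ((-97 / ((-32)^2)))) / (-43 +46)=-4096 / 2231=-1.84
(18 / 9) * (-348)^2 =242208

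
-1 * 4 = -4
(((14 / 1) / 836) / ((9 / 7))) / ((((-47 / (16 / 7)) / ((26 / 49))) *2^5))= -13 / 1237698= -0.00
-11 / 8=-1.38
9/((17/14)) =126/17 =7.41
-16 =-16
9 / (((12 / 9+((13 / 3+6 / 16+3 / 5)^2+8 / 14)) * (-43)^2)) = 0.00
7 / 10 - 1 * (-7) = 77 / 10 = 7.70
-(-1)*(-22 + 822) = 800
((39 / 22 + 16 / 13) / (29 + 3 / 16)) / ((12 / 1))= 1718 / 200343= 0.01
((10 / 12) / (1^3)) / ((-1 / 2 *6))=-5 / 18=-0.28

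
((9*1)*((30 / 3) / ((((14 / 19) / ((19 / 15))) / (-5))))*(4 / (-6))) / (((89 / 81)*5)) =93.87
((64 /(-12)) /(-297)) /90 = 8 /40095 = 0.00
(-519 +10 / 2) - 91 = -605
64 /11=5.82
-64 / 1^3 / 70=-32 / 35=-0.91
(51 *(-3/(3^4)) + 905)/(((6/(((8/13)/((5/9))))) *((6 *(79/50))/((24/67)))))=1300480/206427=6.30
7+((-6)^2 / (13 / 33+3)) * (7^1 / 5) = 437 / 20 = 21.85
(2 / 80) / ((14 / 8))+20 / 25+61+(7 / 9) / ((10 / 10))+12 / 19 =756787 / 11970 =63.22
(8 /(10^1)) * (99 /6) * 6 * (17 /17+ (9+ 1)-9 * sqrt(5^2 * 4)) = -6256.80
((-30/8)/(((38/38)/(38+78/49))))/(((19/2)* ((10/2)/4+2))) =-58200/12103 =-4.81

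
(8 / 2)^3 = 64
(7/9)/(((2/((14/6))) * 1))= 49/54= 0.91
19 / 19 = 1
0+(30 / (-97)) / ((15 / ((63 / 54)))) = -7 / 291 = -0.02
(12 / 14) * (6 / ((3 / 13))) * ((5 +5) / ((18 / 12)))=1040 / 7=148.57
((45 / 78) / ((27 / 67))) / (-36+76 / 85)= -28475 / 698256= -0.04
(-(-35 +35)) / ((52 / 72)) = 0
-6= -6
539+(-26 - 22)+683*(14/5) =12017/5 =2403.40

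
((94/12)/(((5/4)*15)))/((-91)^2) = 94/1863225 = 0.00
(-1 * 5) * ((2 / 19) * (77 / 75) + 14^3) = -3910354 / 285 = -13720.54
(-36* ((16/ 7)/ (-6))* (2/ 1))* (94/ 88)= 2256/ 77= 29.30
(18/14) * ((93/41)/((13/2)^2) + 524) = 32680512/48503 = 673.78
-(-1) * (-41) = -41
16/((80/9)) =9/5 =1.80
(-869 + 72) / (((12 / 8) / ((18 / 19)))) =-9564 / 19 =-503.37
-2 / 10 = -1 / 5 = -0.20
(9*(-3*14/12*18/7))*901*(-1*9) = 656829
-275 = -275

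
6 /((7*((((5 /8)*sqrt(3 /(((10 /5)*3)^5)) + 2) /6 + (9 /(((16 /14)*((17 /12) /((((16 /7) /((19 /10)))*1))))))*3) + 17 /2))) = 108019028238336 /3641443302711641 - 5408415360*sqrt(2) /3641443302711641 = 0.03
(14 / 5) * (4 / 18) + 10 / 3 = 178 / 45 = 3.96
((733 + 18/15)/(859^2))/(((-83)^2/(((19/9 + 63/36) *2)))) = 0.00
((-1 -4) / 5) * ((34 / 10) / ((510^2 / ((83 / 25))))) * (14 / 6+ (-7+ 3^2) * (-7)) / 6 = 581 / 6885000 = 0.00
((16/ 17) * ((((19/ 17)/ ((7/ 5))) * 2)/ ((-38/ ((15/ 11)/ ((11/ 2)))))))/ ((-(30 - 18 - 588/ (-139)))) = 6950/ 11504801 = 0.00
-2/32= -1/16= -0.06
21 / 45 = 0.47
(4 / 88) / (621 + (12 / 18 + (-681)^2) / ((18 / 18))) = 3 / 30649256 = 0.00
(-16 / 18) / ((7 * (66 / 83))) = -332 / 2079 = -0.16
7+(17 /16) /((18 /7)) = 2135 /288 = 7.41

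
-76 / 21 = -3.62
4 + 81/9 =13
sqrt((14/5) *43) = sqrt(3010)/5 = 10.97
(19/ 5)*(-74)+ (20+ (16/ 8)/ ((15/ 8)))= -3902/ 15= -260.13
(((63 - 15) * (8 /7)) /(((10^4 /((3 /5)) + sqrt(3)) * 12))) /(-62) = -2400000 /542499994141 + 144 * sqrt(3) /542499994141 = -0.00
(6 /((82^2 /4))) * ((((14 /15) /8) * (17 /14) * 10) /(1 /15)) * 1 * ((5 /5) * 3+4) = 1785 /3362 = 0.53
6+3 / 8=51 / 8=6.38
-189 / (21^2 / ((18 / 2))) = -27 / 7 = -3.86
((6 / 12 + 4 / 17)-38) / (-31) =1267 / 1054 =1.20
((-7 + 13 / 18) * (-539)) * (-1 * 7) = -426349 / 18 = -23686.06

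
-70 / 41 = -1.71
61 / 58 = 1.05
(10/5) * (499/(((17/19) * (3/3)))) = 18962/17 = 1115.41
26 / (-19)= -1.37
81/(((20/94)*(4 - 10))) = -1269/20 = -63.45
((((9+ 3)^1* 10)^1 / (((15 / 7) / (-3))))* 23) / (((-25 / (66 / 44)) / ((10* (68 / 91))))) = 112608 / 65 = 1732.43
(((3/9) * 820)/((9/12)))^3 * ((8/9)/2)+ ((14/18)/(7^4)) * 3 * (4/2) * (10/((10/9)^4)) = 24207260686348907/1125211500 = 21513520.51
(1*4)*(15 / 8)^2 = 14.06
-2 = -2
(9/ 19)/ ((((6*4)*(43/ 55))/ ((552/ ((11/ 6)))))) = 6210/ 817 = 7.60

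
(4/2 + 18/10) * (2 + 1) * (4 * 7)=1596/5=319.20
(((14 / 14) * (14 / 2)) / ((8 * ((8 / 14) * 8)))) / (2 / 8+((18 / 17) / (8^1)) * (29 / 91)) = 0.66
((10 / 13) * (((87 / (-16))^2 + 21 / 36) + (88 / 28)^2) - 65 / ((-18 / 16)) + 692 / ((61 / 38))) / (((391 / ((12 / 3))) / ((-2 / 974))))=-23261228729 / 2130921610272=-0.01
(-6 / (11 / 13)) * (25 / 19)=-1950 / 209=-9.33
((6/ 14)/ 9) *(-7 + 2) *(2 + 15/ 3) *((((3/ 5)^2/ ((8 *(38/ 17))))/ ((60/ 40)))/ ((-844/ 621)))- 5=-3196643/ 641440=-4.98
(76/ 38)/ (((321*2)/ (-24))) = -8/ 107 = -0.07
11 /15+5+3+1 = 146 /15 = 9.73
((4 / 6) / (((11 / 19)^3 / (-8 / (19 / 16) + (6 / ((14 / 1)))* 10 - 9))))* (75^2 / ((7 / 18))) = -37111702500 / 65219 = -569032.07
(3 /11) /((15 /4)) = 4 /55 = 0.07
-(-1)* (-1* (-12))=12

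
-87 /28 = -3.11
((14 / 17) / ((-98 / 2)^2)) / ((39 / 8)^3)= 1024 / 345889089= 0.00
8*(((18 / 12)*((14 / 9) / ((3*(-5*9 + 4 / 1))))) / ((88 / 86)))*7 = -4214 / 4059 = -1.04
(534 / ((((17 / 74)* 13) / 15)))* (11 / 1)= 6520140 / 221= 29502.90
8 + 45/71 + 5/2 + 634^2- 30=57075073/142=401937.13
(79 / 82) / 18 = 79 / 1476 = 0.05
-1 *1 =-1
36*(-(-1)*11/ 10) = 198/ 5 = 39.60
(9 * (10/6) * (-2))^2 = 900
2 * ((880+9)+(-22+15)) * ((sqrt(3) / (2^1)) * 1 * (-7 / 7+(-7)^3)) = -303408 * sqrt(3) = -525518.07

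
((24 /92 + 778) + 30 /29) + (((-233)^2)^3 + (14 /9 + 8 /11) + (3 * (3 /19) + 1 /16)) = 3211960074754257560995 /20074032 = 160005726540351.11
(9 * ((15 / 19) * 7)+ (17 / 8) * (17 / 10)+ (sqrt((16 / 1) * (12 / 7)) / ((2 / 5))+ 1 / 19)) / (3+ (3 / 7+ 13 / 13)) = 20 * sqrt(21) / 31+ 568197 / 47120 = 15.02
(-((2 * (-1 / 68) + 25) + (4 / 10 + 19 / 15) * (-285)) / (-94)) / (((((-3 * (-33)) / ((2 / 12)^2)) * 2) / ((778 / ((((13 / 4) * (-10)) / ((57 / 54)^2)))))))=15025903 / 838758240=0.02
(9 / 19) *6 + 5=149 / 19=7.84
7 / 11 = 0.64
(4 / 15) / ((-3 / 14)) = -1.24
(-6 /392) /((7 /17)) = -51 /1372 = -0.04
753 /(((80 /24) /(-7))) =-15813 /10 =-1581.30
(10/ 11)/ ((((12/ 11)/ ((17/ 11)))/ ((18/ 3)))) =85/ 11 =7.73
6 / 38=3 / 19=0.16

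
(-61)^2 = 3721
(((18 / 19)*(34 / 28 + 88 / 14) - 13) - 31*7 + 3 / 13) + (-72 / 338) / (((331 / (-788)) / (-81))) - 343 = -644869209 / 1062841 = -606.74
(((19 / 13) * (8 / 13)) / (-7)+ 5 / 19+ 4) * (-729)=-67749615 / 22477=-3014.18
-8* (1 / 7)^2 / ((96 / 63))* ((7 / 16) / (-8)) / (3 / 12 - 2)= -3 / 896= -0.00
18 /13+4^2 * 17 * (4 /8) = 1786 /13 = 137.38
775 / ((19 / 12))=9300 / 19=489.47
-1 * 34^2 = -1156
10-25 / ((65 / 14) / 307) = -1643.08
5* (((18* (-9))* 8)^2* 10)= 83980800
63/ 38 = 1.66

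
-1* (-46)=46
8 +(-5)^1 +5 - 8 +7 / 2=7 / 2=3.50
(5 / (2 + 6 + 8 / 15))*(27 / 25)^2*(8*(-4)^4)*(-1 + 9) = 279936 / 25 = 11197.44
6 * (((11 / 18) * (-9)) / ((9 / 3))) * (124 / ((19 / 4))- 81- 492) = 114301 / 19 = 6015.84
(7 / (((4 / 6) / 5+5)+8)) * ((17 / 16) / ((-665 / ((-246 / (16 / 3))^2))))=-6944211 / 3832832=-1.81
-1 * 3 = -3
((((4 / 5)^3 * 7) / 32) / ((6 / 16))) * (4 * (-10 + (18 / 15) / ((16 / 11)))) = -10.96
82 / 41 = 2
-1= -1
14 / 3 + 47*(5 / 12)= 97 / 4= 24.25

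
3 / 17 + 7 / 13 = 158 / 221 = 0.71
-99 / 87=-33 / 29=-1.14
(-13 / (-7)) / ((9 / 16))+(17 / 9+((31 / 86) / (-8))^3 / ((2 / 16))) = 4436501045 / 854859264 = 5.19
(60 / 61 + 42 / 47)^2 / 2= 14482962 / 8219689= 1.76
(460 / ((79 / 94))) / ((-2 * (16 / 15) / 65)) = -5269875 / 316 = -16676.82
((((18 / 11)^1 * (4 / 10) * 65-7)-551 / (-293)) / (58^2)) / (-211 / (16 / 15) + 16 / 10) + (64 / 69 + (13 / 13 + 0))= 5658636870523 / 2935770149499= 1.93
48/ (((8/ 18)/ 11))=1188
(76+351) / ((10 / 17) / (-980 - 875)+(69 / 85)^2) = 648.30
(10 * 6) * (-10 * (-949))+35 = 569435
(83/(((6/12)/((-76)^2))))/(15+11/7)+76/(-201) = 337261324/5829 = 57859.21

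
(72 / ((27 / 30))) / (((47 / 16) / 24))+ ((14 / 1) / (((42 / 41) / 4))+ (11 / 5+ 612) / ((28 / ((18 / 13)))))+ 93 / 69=2183848127 / 2951130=740.00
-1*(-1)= 1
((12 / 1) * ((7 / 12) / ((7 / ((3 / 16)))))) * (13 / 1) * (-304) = -741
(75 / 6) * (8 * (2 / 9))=200 / 9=22.22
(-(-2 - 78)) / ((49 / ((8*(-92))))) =-58880 / 49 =-1201.63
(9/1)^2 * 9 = 729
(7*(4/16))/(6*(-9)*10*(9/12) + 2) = -7/1612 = -0.00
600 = 600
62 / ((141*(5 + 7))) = 31 / 846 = 0.04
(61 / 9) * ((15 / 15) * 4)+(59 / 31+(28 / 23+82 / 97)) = 31.08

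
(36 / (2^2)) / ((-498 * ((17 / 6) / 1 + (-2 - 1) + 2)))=-9 / 913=-0.01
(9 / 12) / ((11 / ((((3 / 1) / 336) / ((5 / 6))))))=9 / 12320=0.00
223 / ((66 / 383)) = 85409 / 66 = 1294.08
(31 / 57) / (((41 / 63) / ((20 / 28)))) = 465 / 779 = 0.60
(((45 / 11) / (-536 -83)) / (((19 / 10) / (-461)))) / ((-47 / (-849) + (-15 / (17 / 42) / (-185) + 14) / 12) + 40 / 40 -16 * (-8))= 110782656450 / 8997780347281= 0.01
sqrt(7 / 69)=sqrt(483) / 69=0.32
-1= -1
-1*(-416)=416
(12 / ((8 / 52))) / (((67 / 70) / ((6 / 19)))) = 32760 / 1273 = 25.73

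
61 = 61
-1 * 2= -2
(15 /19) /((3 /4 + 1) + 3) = 60 /361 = 0.17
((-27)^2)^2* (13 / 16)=6908733 / 16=431795.81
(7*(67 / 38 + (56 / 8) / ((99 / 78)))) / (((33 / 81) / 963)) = 553725963 / 4598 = 120427.57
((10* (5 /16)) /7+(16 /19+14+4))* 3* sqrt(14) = 61569* sqrt(14) /1064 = 216.51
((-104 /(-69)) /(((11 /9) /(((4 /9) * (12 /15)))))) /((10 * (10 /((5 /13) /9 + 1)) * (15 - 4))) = 3904 /9392625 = 0.00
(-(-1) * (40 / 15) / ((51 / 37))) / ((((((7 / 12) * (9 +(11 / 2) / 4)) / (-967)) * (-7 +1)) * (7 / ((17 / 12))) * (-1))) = -1144928 / 109809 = -10.43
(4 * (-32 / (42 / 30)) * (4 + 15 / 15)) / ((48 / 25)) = -5000 / 21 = -238.10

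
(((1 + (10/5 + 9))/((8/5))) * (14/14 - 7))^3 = -91125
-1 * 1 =-1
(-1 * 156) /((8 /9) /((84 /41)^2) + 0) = -1238328 /1681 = -736.66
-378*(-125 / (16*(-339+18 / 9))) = -23625 / 2696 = -8.76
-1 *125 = -125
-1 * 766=-766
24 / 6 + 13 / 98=405 / 98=4.13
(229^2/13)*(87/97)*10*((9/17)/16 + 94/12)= 48809722955/171496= 284611.44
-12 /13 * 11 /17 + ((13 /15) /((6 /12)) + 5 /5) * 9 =26523 /1105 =24.00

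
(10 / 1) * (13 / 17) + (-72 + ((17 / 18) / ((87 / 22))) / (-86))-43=-122895029 / 1144746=-107.36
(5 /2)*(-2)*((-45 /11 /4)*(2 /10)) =45 /44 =1.02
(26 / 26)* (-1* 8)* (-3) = 24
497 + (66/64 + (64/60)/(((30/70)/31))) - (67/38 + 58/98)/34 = 13107434863/22790880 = 575.12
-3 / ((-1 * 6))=1 / 2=0.50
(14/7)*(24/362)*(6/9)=0.09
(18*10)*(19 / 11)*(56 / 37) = 191520 / 407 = 470.57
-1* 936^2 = -876096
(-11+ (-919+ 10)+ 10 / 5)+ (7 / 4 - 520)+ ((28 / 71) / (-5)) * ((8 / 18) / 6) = -55066049 / 38340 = -1436.26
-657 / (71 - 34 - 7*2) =-657 / 23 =-28.57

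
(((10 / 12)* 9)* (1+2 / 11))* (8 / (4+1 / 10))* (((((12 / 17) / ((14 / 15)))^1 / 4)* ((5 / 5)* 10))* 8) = 14040000 / 53669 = 261.60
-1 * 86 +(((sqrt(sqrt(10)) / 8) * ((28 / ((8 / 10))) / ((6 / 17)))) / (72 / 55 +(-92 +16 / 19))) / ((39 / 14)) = -86 - 4352425 * 10^(1 / 4) / 87882912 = -86.09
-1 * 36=-36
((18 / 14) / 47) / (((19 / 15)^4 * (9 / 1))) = 50625 / 42875609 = 0.00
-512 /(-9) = 512 /9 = 56.89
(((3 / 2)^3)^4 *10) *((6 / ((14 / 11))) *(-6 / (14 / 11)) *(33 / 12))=-31830658695 / 401408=-79297.52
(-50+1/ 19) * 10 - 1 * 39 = -10231/ 19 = -538.47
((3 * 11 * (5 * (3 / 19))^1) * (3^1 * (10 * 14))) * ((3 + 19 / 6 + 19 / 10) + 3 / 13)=90791.42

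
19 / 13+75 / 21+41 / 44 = 23883 / 4004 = 5.96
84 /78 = 14 /13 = 1.08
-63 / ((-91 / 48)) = 432 / 13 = 33.23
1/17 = 0.06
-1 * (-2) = 2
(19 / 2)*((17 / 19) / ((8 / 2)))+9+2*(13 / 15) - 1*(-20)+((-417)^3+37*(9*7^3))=-8687695337 / 120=-72397461.14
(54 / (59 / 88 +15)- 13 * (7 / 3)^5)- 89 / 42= -601708879 / 670194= -897.81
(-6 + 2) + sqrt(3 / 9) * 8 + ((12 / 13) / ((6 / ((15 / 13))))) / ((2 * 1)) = -661 / 169 + 8 * sqrt(3) / 3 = 0.71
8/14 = 4/7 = 0.57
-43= -43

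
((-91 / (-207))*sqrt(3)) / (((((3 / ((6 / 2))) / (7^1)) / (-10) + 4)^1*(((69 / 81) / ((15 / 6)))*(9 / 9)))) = 15925*sqrt(3) / 49197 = 0.56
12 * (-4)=-48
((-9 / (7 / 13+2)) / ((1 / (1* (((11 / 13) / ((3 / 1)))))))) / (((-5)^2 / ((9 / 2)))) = -9 / 50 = -0.18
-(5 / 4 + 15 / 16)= -35 / 16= -2.19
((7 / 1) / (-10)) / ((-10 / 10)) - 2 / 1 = -13 / 10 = -1.30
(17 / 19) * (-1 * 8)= -136 / 19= -7.16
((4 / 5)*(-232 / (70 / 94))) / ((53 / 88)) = -3838208 / 9275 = -413.82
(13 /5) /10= 0.26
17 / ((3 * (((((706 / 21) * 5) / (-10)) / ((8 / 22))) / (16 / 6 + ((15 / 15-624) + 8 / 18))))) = 2655604 / 34947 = 75.99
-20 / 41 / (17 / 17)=-20 / 41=-0.49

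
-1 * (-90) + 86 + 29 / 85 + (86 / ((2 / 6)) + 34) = 39809 / 85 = 468.34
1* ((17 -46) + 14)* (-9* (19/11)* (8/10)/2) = 1026/11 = 93.27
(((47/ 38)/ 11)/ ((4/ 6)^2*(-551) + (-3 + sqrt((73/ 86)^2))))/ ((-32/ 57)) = 54567/ 67305568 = 0.00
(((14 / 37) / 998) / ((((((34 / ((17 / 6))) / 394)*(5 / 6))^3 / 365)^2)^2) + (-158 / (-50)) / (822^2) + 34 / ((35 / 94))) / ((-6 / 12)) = -188344041679852585914826200.00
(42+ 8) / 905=10 / 181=0.06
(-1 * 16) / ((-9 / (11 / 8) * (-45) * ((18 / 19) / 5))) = -209 / 729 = -0.29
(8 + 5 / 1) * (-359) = -4667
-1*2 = -2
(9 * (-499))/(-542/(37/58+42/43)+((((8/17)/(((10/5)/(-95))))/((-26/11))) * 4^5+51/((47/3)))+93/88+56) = -16530937672392/34632232775749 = -0.48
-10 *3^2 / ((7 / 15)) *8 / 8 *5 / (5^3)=-54 / 7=-7.71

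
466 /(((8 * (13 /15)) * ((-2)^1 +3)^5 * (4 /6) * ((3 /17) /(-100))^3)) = -715455625000 /39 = -18345016025.64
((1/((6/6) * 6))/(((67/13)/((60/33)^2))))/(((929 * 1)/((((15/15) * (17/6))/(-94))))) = -11050/3185783469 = -0.00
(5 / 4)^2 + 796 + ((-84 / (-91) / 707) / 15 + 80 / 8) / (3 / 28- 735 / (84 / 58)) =797.54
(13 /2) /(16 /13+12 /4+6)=169 /266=0.64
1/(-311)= -1/311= -0.00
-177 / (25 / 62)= -10974 / 25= -438.96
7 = 7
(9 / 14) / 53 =9 / 742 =0.01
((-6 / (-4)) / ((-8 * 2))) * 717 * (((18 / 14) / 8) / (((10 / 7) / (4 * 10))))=-302.48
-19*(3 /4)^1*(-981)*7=391419 /4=97854.75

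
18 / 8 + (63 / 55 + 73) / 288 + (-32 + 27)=-19741 / 7920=-2.49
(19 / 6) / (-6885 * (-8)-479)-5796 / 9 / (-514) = 105494015 / 84194742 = 1.25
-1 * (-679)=679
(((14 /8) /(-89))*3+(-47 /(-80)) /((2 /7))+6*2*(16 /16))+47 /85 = 3522313 /242080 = 14.55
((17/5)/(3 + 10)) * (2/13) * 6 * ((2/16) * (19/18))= 323/10140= 0.03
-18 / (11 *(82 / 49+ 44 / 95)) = -41895 / 54703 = -0.77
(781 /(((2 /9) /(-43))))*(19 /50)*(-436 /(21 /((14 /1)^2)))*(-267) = -62395048568.16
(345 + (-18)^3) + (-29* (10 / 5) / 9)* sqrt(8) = -5487-116* sqrt(2) / 9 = -5505.23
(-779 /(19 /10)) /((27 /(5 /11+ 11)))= -5740 /33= -173.94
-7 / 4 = -1.75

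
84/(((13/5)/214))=89880/13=6913.85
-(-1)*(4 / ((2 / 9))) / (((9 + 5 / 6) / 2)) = 216 / 59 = 3.66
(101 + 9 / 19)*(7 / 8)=1687 / 19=88.79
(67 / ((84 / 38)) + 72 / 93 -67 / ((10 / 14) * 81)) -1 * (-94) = 21782419 / 175770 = 123.93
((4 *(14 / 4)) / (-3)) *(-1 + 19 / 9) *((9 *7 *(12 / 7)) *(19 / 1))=-10640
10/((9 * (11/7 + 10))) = 0.10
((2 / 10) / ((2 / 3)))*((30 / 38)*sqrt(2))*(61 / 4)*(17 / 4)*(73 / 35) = 681309*sqrt(2) / 21280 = 45.28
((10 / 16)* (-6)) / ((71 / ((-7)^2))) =-735 / 284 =-2.59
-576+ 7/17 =-575.59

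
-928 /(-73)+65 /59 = 59497 /4307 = 13.81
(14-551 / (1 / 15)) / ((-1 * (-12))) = -8251 / 12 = -687.58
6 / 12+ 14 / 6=2.83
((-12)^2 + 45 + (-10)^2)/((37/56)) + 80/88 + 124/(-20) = 879353/2035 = 432.11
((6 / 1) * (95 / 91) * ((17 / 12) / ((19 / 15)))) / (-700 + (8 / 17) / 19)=-0.01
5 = 5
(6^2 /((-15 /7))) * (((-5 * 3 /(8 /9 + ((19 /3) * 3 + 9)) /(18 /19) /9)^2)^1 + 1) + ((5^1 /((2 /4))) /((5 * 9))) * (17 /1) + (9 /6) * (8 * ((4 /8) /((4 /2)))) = -245417 /24336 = -10.08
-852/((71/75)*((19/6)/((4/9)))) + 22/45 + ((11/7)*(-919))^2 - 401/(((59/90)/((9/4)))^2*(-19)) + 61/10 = 1216671576661591/583345980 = 2085677.49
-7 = -7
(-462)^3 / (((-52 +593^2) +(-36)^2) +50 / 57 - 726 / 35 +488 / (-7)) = -196729200360 / 703842823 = -279.51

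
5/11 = 0.45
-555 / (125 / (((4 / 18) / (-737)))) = 0.00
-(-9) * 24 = 216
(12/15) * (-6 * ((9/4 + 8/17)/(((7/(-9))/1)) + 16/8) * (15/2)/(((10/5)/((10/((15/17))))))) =2139/7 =305.57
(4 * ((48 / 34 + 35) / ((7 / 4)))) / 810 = 4952 / 48195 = 0.10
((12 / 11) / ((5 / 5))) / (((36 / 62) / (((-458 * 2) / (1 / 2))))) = -113584 / 33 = -3441.94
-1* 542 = -542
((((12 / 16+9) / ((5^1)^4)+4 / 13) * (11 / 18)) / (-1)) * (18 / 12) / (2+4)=-115577 / 2340000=-0.05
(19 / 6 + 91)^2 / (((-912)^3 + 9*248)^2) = 319225 / 20714238625122130176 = 0.00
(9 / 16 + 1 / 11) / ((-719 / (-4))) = 115 / 31636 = 0.00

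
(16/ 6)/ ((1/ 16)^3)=32768/ 3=10922.67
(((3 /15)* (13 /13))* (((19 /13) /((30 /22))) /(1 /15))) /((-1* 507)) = -209 /32955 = -0.01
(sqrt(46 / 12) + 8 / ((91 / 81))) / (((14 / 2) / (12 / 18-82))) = -52704 / 637-122* sqrt(138) / 63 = -105.49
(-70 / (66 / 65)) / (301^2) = -325 / 427119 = -0.00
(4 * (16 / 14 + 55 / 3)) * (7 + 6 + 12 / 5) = 17996 / 15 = 1199.73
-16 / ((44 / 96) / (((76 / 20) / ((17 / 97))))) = -707712 / 935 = -756.91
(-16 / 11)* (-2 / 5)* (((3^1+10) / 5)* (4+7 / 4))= 2392 / 275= 8.70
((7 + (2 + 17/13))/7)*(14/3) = 268/39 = 6.87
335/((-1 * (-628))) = 335/628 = 0.53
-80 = -80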